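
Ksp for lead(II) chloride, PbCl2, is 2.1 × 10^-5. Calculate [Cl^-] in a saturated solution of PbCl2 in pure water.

PbCl2(s) ⇌ Pb^2+ + 2 Cl^-
Ksp = [Pb^2+][Cl^-]^2
With molar solubility s: [Pb^2+] = s, [Cl^-] = 2s.
So Ksp = s × (2s)^2 = 4s^3
s = (2.1 × 10^-5 / 4)^(1/3) = 1.74 × 10^-2 M
[Cl^-] = 2s = 3.5 × 10^-2 M

[Cl^-] = 3.5 × 10^-2 M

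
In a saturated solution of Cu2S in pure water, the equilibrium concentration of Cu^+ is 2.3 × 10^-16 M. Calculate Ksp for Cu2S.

Cu2S(s) ⇌ 2 Cu^+(aq) + S^2-(aq)
Stoichiometry gives [S^2-] = (1/2)[Cu^+] = 1.15 x 10^-16 M.
Ksp = [Cu^+]^2[S^2-]
Ksp = (2.3 x 10^-16)^2 × 1.15 × 10^-16 = 6.1 x 10^-48

Ksp ≈ 6.1 x 10^-48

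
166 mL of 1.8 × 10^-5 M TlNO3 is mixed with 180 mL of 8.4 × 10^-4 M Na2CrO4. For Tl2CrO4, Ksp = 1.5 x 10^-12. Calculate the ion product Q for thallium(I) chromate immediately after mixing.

3.3e-14

Total volume = 166 + 180 = 346 mL.
[Tl^+] = 1.8 × 10^-5 × (166/346) = 8.64 × 10^-6 M
[CrO4^2-] = 8.4 × 10^-4 × (180/346) = 4.37 x 10^-4 M
Tl2CrO4(s) ⇌ 2 Tl^+ + CrO4^2-, so Q = [Tl^+]^2[CrO4^2-]
Q = (8.64 x 10^-6)^2(4.37 × 10^-4) = 3.3 × 10^-14
Q < Ksp, so no precipitate of Tl2CrO4 forms.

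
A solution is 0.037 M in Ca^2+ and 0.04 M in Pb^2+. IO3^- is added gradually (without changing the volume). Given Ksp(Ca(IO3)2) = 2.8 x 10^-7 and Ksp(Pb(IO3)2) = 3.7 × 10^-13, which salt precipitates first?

Each salt begins to precipitate when Q = Ksp, i.e. when [IO3^-] reaches its threshold.
For Ca(IO3)2: 2.8 x 10^-7 = 0.037 × [IO3^-]^2  ⇒  [IO3^-] = 2.8 × 10^-3 M.
For Pb(IO3)2: 3.7 × 10^-13 = 0.04 × [IO3^-]^2  ⇒  [IO3^-] = 3.0 x 10^-6 M.
The salt with the lower threshold [IO3^-] precipitates first: Pb(IO3)2.

Pb(IO3)2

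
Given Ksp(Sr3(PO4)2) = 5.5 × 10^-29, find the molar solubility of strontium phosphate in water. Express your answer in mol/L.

Sr3(PO4)2(s) <=> 3 Sr^2+(aq) + 2 PO4^3-(aq)
Ksp = [Sr^2+]^3[PO4^3-]^2
With molar solubility s: [Sr^2+] = 3s, [PO4^3-] = 2s.
Substituting: Ksp = (3s)^3(2s)^2 = 108s^5
s^5 = 5.5 × 10^-29 / 108, so s = 8.7 × 10^-7 M

8.7 × 10^-7 M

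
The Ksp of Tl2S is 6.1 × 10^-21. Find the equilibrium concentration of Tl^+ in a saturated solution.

2.3 × 10^-7 M

Tl2S(s) <=> 2 Tl^+(aq) + S^2-(aq)
Ksp = [Tl^+]^2[S^2-]
Let s = molar solubility. Then [Tl^+] = 2s and [S^2-] = s.
Substituting: Ksp = (2s)^2s = 4s^3
s^3 = 6.1 × 10^-21 / 4, so s = 1.15 × 10^-7 M
[Tl^+] = 2s = 2.3 x 10^-7 M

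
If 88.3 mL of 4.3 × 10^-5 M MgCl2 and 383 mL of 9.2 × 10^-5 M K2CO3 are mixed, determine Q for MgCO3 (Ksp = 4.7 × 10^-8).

6.0 × 10^-10

Total volume = 88.3 + 383 = 471.3 mL.
[Mg^2+] = 4.3 × 10^-5 × (88.3/471.3) = 8.06 × 10^-6 M
[CO3^2-] = 9.2 x 10^-5 × (383/471.3) = 7.48 × 10^-5 M
MgCO3(s) <=> Mg^2+(aq) + CO3^2-(aq), so Q = [Mg^2+][CO3^2-]
Q = (8.06 x 10^-6)(7.48 × 10^-5) = 6.0 x 10^-10
Q < Ksp, so no precipitate of MgCO3 forms.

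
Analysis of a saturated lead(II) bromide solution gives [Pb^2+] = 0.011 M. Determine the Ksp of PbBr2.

PbBr2(s) <=> Pb^2+ + 2 Br^-
Stoichiometry gives [Br^-] = (2/1)[Pb^2+] = 2.20 × 10^-2 M.
Ksp = [Pb^2+][Br^-]^2
Ksp = 1.1 × 10^-2 × (2.20 x 10^-2)^2 = 5.3 × 10^-6

Ksp ≈ 5.3 × 10^-6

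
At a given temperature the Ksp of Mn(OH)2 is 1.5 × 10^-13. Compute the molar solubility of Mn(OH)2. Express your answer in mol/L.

s = 3.3 × 10^-5 M

Mn(OH)2(s) ⇌ Mn^2+ + 2 OH^-
Ksp = [Mn^2+][OH^-]^2
For each mole of Mn(OH)2 that dissolves: [Mn^2+] = s, [OH^-] = 2s.
Ksp = s(2s)^2 = 4s^3
s = (1.5 × 10^-13 / 4)^(1/3) = 3.3 × 10^-5 M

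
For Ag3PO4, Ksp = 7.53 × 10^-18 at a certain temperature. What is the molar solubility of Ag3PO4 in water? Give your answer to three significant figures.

Ag3PO4(s) <=> 3 Ag^+(aq) + PO4^3-(aq)
Ksp = [Ag^+]^3[PO4^3-]
For each mole of Ag3PO4 that dissolves: [Ag^+] = 3s, [PO4^3-] = s.
So Ksp = (3s)^3 × s = 27s^4
Solving, s = (7.53 × 10^-18/27)^(1/4) = 2.30 x 10^-5 M

s = 2.30e-5 M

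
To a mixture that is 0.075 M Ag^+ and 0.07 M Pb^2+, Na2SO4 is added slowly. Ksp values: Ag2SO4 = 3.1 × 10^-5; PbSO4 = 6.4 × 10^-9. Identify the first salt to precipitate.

Each salt begins to precipitate when Q = Ksp, i.e. when [SO4^2-] reaches its threshold.
For Ag2SO4: 3.1 × 10^-5 = (0.075)^2 × [SO4^2-]  ⇒  [SO4^2-] = 5.5 x 10^-3 M.
For PbSO4: 6.4 × 10^-9 = 0.07 × [SO4^2-]  ⇒  [SO4^2-] = 9.1 × 10^-8 M.
The salt with the lower threshold [SO4^2-] precipitates first: PbSO4.

PbSO4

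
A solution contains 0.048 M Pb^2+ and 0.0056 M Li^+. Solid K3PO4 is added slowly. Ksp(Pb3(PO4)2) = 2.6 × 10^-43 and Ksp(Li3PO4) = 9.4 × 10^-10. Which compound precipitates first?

Pb3(PO4)2

Precipitation of each salt starts when its ion product equals its Ksp.
For Pb3(PO4)2: 2.6 × 10^-43 = (0.048)^3 × [PO4^3-]^2  ⇒  [PO4^3-] = 4.8 × 10^-20 M.
For Li3PO4: 9.4 × 10^-10 = (0.0056)^3 × [PO4^3-]  ⇒  [PO4^3-] = 5.4 × 10^-3 M.
The salt with the lower threshold [PO4^3-] precipitates first: Pb3(PO4)2.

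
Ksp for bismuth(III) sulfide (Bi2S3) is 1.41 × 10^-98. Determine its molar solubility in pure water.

1.05 × 10^-20 M

Bi2S3(s) ⇌ 2 Bi^3+ + 3 S^2-
Ksp = [Bi^3+]^2[S^2-]^3
With molar solubility s: [Bi^3+] = 2s, [S^2-] = 3s.
Substituting: Ksp = (2s)^2(3s)^3 = 108s^5
s = (1.41 × 10^-98 / 108)^(1/5) = 1.05 x 10^-20 M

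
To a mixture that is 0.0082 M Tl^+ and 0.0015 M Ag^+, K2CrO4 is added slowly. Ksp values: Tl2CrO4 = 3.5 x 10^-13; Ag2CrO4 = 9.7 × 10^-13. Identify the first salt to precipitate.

Each salt begins to precipitate when Q = Ksp, i.e. when [CrO4^2-] reaches its threshold.
For Tl2CrO4: 3.5 x 10^-13 = (0.0082)^2 × [CrO4^2-]  ⇒  [CrO4^2-] = 5.2 x 10^-9 M.
For Ag2CrO4: 9.7 × 10^-13 = (0.0015)^2 × [CrO4^2-]  ⇒  [CrO4^2-] = 4.3 × 10^-7 M.
The salt with the lower threshold [CrO4^2-] precipitates first: Tl2CrO4.

Tl2CrO4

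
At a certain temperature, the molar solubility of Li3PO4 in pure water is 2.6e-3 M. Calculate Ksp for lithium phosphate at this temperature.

Li3PO4(s) ⇌ 3 Li^+(aq) + PO4^3-(aq)
If s mol/L of Li3PO4 dissolves, [Li^+] = 3s and [PO4^3-] = s.
Ksp = [Li^+]^3[PO4^3-]
So Ksp = (3s)^3 × s = 27s^4
With s = 2.6 x 10^-3: Ksp = 1.2 x 10^-9

Ksp ≈ 1.2e-9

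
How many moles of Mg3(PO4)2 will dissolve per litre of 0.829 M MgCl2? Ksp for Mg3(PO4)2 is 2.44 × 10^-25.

Mg3(PO4)2(s) ⇌ 3 Mg^2+(aq) + 2 PO4^3-(aq)
Ksp = [Mg^2+]^3[PO4^3-]^2
If s mol/L dissolves here, [Mg^2+] = 0.829 + 3s ≈ 0.829, [PO4^3-] = 2s (since Mg^2+ from MgCl2 dominates).
Ksp ≈ (0.829)^3 × (2s)^2
s = 3.27 x 10^-13 M
Check: 3s = 9.8 × 10^-13 ≪ 0.829, so the approximation is valid.

3.27 × 10^-13 M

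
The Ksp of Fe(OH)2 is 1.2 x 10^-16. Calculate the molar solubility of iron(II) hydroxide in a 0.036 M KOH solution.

9.3 x 10^-14 M

Fe(OH)2(s) ⇌ Fe^2+ + 2 OH^-
Ksp = [Fe^2+][OH^-]^2
Let s be the molar solubility in this solution. [Fe^2+] = s, [OH^-] = 0.036 + 2s ≈ 0.036 (Ksp is small, so little additional dissolves).
Ksp ≈ s × (0.036)^2
s = 9.3 × 10^-14 M
Check: 2s = 1.9 x 10^-13 ≪ 0.036, so the approximation is valid.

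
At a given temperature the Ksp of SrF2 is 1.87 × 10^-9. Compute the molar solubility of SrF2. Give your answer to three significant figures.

SrF2(s) <=> Sr^2+ + 2 F^-
Ksp = [Sr^2+][F^-]^2
With molar solubility s: [Sr^2+] = s, [F^-] = 2s.
Substituting: Ksp = s(2s)^2 = 4s^3
s^3 = 1.87 × 10^-9 / 4, so s = 7.76 × 10^-4 M

s = 7.76e-4 M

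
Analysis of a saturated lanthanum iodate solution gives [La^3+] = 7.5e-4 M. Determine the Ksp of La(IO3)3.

Ksp ≈ 8.5 × 10^-12

La(IO3)3(s) ⇌ La^3+ + 3 IO3^-
Stoichiometry gives [IO3^-] = (3/1)[La^3+] = 2.25 × 10^-3 M.
Ksp = [La^3+][IO3^-]^3
Ksp = 7.5 × 10^-4 × (2.25 × 10^-3)^3 = 8.5 x 10^-12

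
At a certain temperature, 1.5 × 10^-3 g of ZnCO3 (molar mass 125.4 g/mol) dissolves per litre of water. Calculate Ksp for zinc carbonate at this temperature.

Molar solubility s = (1.5 x 10^-3 g/L) / (125.4 g/mol) = 1.20 × 10^-5 M.
ZnCO3(s) ⇌ Zn^2+(aq) + CO3^2-(aq)
With molar solubility s: [Zn^2+] = s, [CO3^2-] = s.
Ksp = [Zn^2+][CO3^2-]
Ksp = s^2
With s = 1.20 x 10^-5: Ksp = 1.4 × 10^-10

Ksp ≈ 1.4 x 10^-10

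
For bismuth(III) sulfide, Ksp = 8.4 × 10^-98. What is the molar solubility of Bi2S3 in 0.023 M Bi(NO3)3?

s = 1.8 x 10^-32 M

Bi2S3(s) ⇌ 2 Bi^3+ + 3 S^2-
Ksp = [Bi^3+]^2[S^2-]^3
If s mol/L dissolves here, [Bi^3+] = 0.023 + 2s ≈ 0.023, [S^2-] = 3s (Ksp is small, so little additional dissolves).
Ksp ≈ (0.023)^2 × (3s)^3
s = 1.8 × 10^-32 M
Check: 2s = 3.6 x 10^-32 ≪ 0.023, so the approximation is valid.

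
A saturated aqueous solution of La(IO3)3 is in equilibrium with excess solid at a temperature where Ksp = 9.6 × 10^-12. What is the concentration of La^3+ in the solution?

La(IO3)3(s) <=> La^3+ + 3 IO3^-
Ksp = [La^3+][IO3^-]^3
If s mol/L of La(IO3)3 dissolves, [La^3+] = s and [IO3^-] = 3s.
Ksp = s(3s)^3 = 27s^4
s^4 = 9.6 × 10^-12 / 27, so s = 7.72 × 10^-4 M
[La^3+] = s = 7.7 × 10^-4 M

[La^3+] ≈ 7.7 x 10^-4 M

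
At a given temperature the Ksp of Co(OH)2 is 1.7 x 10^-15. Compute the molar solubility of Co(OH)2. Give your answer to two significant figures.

7.5 × 10^-6 M

Co(OH)2(s) <=> Co^2+(aq) + 2 OH^-(aq)
Ksp = [Co^2+][OH^-]^2
Let s = molar solubility. Then [Co^2+] = s and [OH^-] = 2s.
So Ksp = s × (2s)^2 = 4s^3
s^3 = 1.7 x 10^-15 / 4, so s = 7.5 × 10^-6 M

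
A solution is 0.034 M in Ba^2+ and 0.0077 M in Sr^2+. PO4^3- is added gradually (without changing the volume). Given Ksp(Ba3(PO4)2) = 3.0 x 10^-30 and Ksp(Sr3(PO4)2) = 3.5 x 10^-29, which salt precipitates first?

Ba3(PO4)2

Each salt begins to precipitate when Q = Ksp, i.e. when [PO4^3-] reaches its threshold.
For Ba3(PO4)2: 3.0 x 10^-30 = (0.034)^3 × [PO4^3-]^2  ⇒  [PO4^3-] = 2.8 x 10^-13 M.
For Sr3(PO4)2: 3.5 x 10^-29 = (0.0077)^3 × [PO4^3-]^2  ⇒  [PO4^3-] = 8.8 x 10^-12 M.
The salt with the lower threshold [PO4^3-] precipitates first: Ba3(PO4)2.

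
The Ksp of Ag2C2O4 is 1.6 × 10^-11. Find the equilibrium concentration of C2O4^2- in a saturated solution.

[C2O4^2-] ≈ 1.6 x 10^-4 M

Ag2C2O4(s) ⇌ 2 Ag^+(aq) + C2O4^2-(aq)
Ksp = [Ag^+]^2[C2O4^2-]
For each mole of Ag2C2O4 that dissolves: [Ag^+] = 2s, [C2O4^2-] = s.
So Ksp = (2s)^2 × s = 4s^3
Solving, s = (1.6 × 10^-11/4)^(1/3) = 1.59 × 10^-4 M
[C2O4^2-] = s = 1.6 × 10^-4 M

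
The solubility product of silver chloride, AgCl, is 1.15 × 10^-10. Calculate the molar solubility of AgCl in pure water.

AgCl(s) <=> Ag^+ + Cl^-
Ksp = [Ag^+][Cl^-]
If s mol/L of AgCl dissolves, [Ag^+] = s and [Cl^-] = s.
Ksp = s × s = s^2
s = √(1.15 × 10^-10) = 1.07 x 10^-5 M

s ≈ 1.07 x 10^-5 M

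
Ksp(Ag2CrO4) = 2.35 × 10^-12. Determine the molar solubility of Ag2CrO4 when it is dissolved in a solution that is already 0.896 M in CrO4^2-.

Ag2CrO4(s) <=> 2 Ag^+(aq) + CrO4^2-(aq)
Ksp = [Ag^+]^2[CrO4^2-]
If s mol/L dissolves here, [Ag^+] = 2s, [CrO4^2-] = 0.896 + s ≈ 0.896 (since the CrO4^2- already present dominates).
Ksp ≈ (2s)^2 × 0.896
s = 8.10 x 10^-7 M
Check: s = 8.1 x 10^-7 ≪ 0.896, so the approximation is valid.

8.10 x 10^-7 M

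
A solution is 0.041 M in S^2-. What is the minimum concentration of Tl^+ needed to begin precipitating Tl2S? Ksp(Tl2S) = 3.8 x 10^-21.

[Tl^+] ≈ 3.0 × 10^-10 M

Tl2S(s) ⇌ 2 Tl^+ + S^2-
Ksp = [Tl^+]^2[S^2-]
Precipitation begins when Q = Ksp. With [S^2-] = 0.041 M:
3.8 x 10^-21 = (0.041) × [Tl^+]^2
[Tl^+] = (3.8 x 10^-21 / 4.1 × 10^-2)^(1/2) = 3.0 × 10^-10 M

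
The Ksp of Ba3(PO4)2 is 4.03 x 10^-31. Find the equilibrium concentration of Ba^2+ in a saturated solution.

Ba3(PO4)2(s) ⇌ 3 Ba^2+(aq) + 2 PO4^3-(aq)
Ksp = [Ba^2+]^3[PO4^3-]^2
Let s = molar solubility. Then [Ba^2+] = 3s and [PO4^3-] = 2s.
Substituting: Ksp = (3s)^3(2s)^2 = 108s^5
s = (4.03 x 10^-31 / 108)^(1/5) = 3.269 × 10^-7 M
[Ba^2+] = 3s = 9.81 × 10^-7 M

9.81 × 10^-7 M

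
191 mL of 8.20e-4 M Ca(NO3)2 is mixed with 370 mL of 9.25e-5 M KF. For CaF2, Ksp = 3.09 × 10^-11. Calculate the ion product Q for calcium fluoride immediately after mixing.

Total volume = 191 + 370 = 561 mL.
[Ca^2+] = 8.20 × 10^-4 × (191/561) = 2.792 x 10^-4 M
[F^-] = 9.25 x 10^-5 × (370/561) = 6.101 × 10^-5 M
CaF2(s) ⇌ Ca^2+(aq) + 2 F^-(aq), so Q = [Ca^2+][F^-]^2
Q = (2.792 × 10^-4)(6.101 x 10^-5)^2 = 1.04 × 10^-12
Q < Ksp, so no precipitate of CaF2 forms.

Q ≈ 1.04e-12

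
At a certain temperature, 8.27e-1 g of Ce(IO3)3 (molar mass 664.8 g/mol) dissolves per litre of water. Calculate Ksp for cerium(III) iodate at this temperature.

Molar solubility s = (8.27 × 10^-1 g/L) / (664.8 g/mol) = 1.244 × 10^-3 M.
Ce(IO3)3(s) ⇌ Ce^3+ + 3 IO3^-
For each mole of Ce(IO3)3 that dissolves: [Ce^3+] = s, [IO3^-] = 3s.
Ksp = [Ce^3+][IO3^-]^3
Substituting: Ksp = s(3s)^3 = 27s^4
With s = 1.244 × 10^-3: Ksp = 6.47 x 10^-11

Ksp = 6.47e-11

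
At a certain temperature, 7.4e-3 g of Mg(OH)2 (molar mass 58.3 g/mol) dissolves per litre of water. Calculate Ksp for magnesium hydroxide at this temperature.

Molar solubility s = (7.4 × 10^-3 g/L) / (58.3 g/mol) = 1.27 x 10^-4 M.
Mg(OH)2(s) ⇌ Mg^2+ + 2 OH^-
Let s = molar solubility. Then [Mg^2+] = s and [OH^-] = 2s.
Ksp = [Mg^2+][OH^-]^2
So Ksp = s × (2s)^2 = 4s^3
Ksp = 4 × (1.27 × 10^-4)^3 = 8.2 × 10^-12

Ksp = 8.2e-12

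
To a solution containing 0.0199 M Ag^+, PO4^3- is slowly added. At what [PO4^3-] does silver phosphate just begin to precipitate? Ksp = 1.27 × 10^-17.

1.61e-12 M

Ag3PO4(s) ⇌ 3 Ag^+(aq) + PO4^3-(aq)
Ksp = [Ag^+]^3[PO4^3-]
Precipitation begins when Q = Ksp. With [Ag^+] = 0.0199 M:
1.27 × 10^-17 = (0.0199)^3 × [PO4^3-]
[PO4^3-] = (1.27 × 10^-17 / 7.881 x 10^-6) = 1.61 × 10^-12 M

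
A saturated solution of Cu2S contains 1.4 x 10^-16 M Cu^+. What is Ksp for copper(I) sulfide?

Cu2S(s) <=> 2 Cu^+(aq) + S^2-(aq)
Stoichiometry gives [S^2-] = (1/2)[Cu^+] = 7.00 × 10^-17 M.
Ksp = [Cu^+]^2[S^2-]
Ksp = (1.4 × 10^-16)^2 × 7.00 × 10^-17 = 1.4 x 10^-48

Ksp ≈ 1.4e-48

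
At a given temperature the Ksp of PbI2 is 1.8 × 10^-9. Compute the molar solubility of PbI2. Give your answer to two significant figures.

s = 7.7 x 10^-4 M

PbI2(s) ⇌ Pb^2+(aq) + 2 I^-(aq)
Ksp = [Pb^2+][I^-]^2
If s mol/L of PbI2 dissolves, [Pb^2+] = s and [I^-] = 2s.
So Ksp = s × (2s)^2 = 4s^3
Solving, s = (1.8 × 10^-9/4)^(1/3) = 7.7 × 10^-4 M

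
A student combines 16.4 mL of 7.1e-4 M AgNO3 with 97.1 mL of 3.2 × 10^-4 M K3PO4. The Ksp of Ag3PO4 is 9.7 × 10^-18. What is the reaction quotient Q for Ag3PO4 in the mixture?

Total volume = 16.4 + 97.1 = 113.5 mL.
[Ag^+] = 7.1 x 10^-4 × (16.4/113.5) = 1.03 x 10^-4 M
[PO4^3-] = 3.2 × 10^-4 × (97.1/113.5) = 2.74 × 10^-4 M
Ag3PO4(s) ⇌ 3 Ag^+ + PO4^3-, so Q = [Ag^+]^3[PO4^3-]
Q = (1.03 × 10^-4)^3(2.74 x 10^-4) = 3.0 × 10^-16
Q > Ksp, so Ag3PO4 will precipitate.

Q = 3.0 × 10^-16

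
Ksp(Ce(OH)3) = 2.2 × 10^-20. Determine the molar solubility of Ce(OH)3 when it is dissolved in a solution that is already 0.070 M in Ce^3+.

s = 2.3 × 10^-7 M

Ce(OH)3(s) ⇌ Ce^3+(aq) + 3 OH^-(aq)
Ksp = [Ce^3+][OH^-]^3
Let s = moles of Ce(OH)3 that dissolve per litre. [Ce^3+] = 0.070 + s ≈ 0.070, [OH^-] = 3s (common-ion effect: Ce^3+ is already 0.070 M).
Ksp ≈ 0.070 × (3s)^3
s = 2.3 × 10^-7 M
Check: s = 2.3 × 10^-7 ≪ 0.070, so the approximation is valid.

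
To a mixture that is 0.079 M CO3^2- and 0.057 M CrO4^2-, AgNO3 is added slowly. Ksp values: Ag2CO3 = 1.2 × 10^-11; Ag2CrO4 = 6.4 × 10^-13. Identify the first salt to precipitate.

Each salt begins to precipitate when Q = Ksp, i.e. when [Ag^+] reaches its threshold.
For Ag2CO3: 1.2 × 10^-11 = 0.079 × [Ag^+]^2  ⇒  [Ag^+] = 1.2 × 10^-5 M.
For Ag2CrO4: 6.4 × 10^-13 = 0.057 × [Ag^+]^2  ⇒  [Ag^+] = 3.4 x 10^-6 M.
The salt with the lower threshold [Ag^+] precipitates first: Ag2CrO4.

Ag2CrO4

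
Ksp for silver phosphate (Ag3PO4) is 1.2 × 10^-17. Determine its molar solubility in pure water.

Ag3PO4(s) ⇌ 3 Ag^+ + PO4^3-
Ksp = [Ag^+]^3[PO4^3-]
For each mole of Ag3PO4 that dissolves: [Ag^+] = 3s, [PO4^3-] = s.
So Ksp = (3s)^3 × s = 27s^4
Solving, s = (1.2 × 10^-17/27)^(1/4) = 2.6 × 10^-5 M

s ≈ 2.6 x 10^-5 M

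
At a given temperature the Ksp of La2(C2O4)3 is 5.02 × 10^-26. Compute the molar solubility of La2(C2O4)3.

s = 3.42e-6 M

La2(C2O4)3(s) <=> 2 La^3+ + 3 C2O4^2-
Ksp = [La^3+]^2[C2O4^2-]^3
For each mole of La2(C2O4)3 that dissolves: [La^3+] = 2s, [C2O4^2-] = 3s.
Substituting: Ksp = (2s)^2(3s)^3 = 108s^5
s^5 = 5.02 × 10^-26 / 108, so s = 3.42 x 10^-6 M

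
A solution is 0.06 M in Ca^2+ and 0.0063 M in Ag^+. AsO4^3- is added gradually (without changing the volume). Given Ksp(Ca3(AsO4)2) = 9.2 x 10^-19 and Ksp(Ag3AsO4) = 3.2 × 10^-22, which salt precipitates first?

Precipitation of each salt starts when its ion product equals its Ksp.
For Ca3(AsO4)2: 9.2 x 10^-19 = (0.06)^3 × [AsO4^3-]^2  ⇒  [AsO4^3-] = 6.5 × 10^-8 M.
For Ag3AsO4: 3.2 × 10^-22 = (0.0063)^3 × [AsO4^3-]  ⇒  [AsO4^3-] = 1.3 × 10^-15 M.
The salt with the lower threshold [AsO4^3-] precipitates first: Ag3AsO4.

Ag3AsO4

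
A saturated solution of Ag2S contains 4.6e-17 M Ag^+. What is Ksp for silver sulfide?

Ag2S(s) <=> 2 Ag^+(aq) + S^2-(aq)
Stoichiometry gives [S^2-] = (1/2)[Ag^+] = 2.30 × 10^-17 M.
Ksp = [Ag^+]^2[S^2-]
Ksp = (4.6 x 10^-17)^2 × 2.30 × 10^-17 = 4.9 x 10^-50

Ksp ≈ 4.9 × 10^-50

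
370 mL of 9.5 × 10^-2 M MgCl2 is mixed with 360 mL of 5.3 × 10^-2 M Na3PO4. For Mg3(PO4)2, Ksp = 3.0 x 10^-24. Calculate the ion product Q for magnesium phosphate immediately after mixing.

Total volume = 370 + 360 = 730 mL.
[Mg^2+] = 9.5 × 10^-2 × (370/730) = 4.82 × 10^-2 M
[PO4^3-] = 5.3 × 10^-2 × (360/730) = 2.61 x 10^-2 M
Mg3(PO4)2(s) ⇌ 3 Mg^2+(aq) + 2 PO4^3-(aq), so Q = [Mg^2+]^3[PO4^3-]^2
Q = (4.82 × 10^-2)^3(2.61 × 10^-2)^2 = 7.6 × 10^-8
Q > Ksp, so Mg3(PO4)2 will precipitate.

Q = 7.6e-8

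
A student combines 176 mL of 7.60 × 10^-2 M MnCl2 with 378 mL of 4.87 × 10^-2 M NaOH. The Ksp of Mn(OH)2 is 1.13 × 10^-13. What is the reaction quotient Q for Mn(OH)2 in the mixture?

Q = 2.67 x 10^-5

Total volume = 176 + 378 = 554 mL.
[Mn^2+] = 7.60 × 10^-2 × (176/554) = 2.414 x 10^-2 M
[OH^-] = 4.87 × 10^-2 × (378/554) = 3.323 x 10^-2 M
Mn(OH)2(s) ⇌ Mn^2+ + 2 OH^-, so Q = [Mn^2+][OH^-]^2
Q = (2.414 × 10^-2)(3.323 × 10^-2)^2 = 2.67 × 10^-5
Q > Ksp, so Mn(OH)2 will precipitate.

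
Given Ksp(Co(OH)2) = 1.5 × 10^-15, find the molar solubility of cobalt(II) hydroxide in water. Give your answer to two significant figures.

s ≈ 7.2 x 10^-6 M

Co(OH)2(s) <=> Co^2+(aq) + 2 OH^-(aq)
Ksp = [Co^2+][OH^-]^2
Let s = molar solubility. Then [Co^2+] = s and [OH^-] = 2s.
So Ksp = s × (2s)^2 = 4s^3
s^3 = 1.5 × 10^-15 / 4, so s = 7.2 x 10^-6 M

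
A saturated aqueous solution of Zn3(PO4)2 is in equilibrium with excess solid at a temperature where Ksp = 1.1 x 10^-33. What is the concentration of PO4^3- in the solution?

Zn3(PO4)2(s) ⇌ 3 Zn^2+ + 2 PO4^3-
Ksp = [Zn^2+]^3[PO4^3-]^2
With molar solubility s: [Zn^2+] = 3s, [PO4^3-] = 2s.
Ksp = (3s)^3(2s)^2 = 108s^5
s = (1.1 x 10^-33 / 108)^(1/5) = 1.00 × 10^-7 M
[PO4^3-] = 2s = 2.0 x 10^-7 M

2.0 × 10^-7 M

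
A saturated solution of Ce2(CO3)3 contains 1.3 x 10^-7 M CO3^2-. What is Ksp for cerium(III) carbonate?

1.7 × 10^-35

Ce2(CO3)3(s) ⇌ 2 Ce^3+(aq) + 3 CO3^2-(aq)
Stoichiometry gives [Ce^3+] = (2/3)[CO3^2-] = 8.67 x 10^-8 M.
Ksp = [Ce^3+]^2[CO3^2-]^3
Ksp = (8.67 × 10^-8)^2 × (1.3 × 10^-7)^3 = 1.7 x 10^-35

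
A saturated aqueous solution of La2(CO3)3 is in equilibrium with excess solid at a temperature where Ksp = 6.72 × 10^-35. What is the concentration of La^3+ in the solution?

La2(CO3)3(s) <=> 2 La^3+(aq) + 3 CO3^2-(aq)
Ksp = [La^3+]^2[CO3^2-]^3
Let s = molar solubility. Then [La^3+] = 2s and [CO3^2-] = 3s.
Ksp = (2s)^2(3s)^3 = 108s^5
s = (6.72 × 10^-35 / 108)^(1/5) = 5.738 × 10^-8 M
[La^3+] = 2s = 1.15 × 10^-7 M

[La^3+] ≈ 1.15 × 10^-7 M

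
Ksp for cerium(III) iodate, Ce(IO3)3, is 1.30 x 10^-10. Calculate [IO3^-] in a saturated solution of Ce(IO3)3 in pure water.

Ce(IO3)3(s) ⇌ Ce^3+(aq) + 3 IO3^-(aq)
Ksp = [Ce^3+][IO3^-]^3
If s mol/L of Ce(IO3)3 dissolves, [Ce^3+] = s and [IO3^-] = 3s.
Ksp = s(3s)^3 = 27s^4
s = (1.30 x 10^-10 / 27)^(1/4) = 1.481 x 10^-3 M
[IO3^-] = 3s = 4.44 × 10^-3 M

[IO3^-] ≈ 4.44 × 10^-3 M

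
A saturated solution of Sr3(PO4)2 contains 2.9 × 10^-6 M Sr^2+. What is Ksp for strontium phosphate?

9.1e-29

Sr3(PO4)2(s) <=> 3 Sr^2+ + 2 PO4^3-
Stoichiometry gives [PO4^3-] = (2/3)[Sr^2+] = 1.93 × 10^-6 M.
Ksp = [Sr^2+]^3[PO4^3-]^2
Ksp = (2.9 × 10^-6)^3 × (1.93 x 10^-6)^2 = 9.1 x 10^-29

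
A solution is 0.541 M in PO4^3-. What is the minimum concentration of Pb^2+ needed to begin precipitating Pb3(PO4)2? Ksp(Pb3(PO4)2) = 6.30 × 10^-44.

Pb3(PO4)2(s) <=> 3 Pb^2+ + 2 PO4^3-
Ksp = [Pb^2+]^3[PO4^3-]^2
Precipitation begins when Q = Ksp. With [PO4^3-] = 0.541 M:
6.30 × 10^-44 = (0.541)^2 × [Pb^2+]^3
[Pb^2+] = (6.30 × 10^-44 / 2.927 × 10^-1)^(1/3) = 5.99 x 10^-15 M

5.99e-15 M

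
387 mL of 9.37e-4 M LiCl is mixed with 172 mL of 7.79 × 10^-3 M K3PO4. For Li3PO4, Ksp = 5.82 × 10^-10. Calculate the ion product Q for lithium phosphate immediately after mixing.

Total volume = 387 + 172 = 559 mL.
[Li^+] = 9.37 × 10^-4 × (387/559) = 6.487 × 10^-4 M
[PO4^3-] = 7.79 × 10^-3 × (172/559) = 2.397 x 10^-3 M
Li3PO4(s) ⇌ 3 Li^+ + PO4^3-, so Q = [Li^+]^3[PO4^3-]
Q = (6.487 × 10^-4)^3(2.397 x 10^-3) = 6.54 x 10^-13
Q < Ksp, so no precipitate of Li3PO4 forms.

Q ≈ 6.54 × 10^-13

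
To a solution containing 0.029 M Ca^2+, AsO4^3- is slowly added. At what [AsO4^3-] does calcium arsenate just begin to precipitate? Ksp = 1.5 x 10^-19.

Ca3(AsO4)2(s) ⇌ 3 Ca^2+(aq) + 2 AsO4^3-(aq)
Ksp = [Ca^2+]^3[AsO4^3-]^2
Precipitation begins when Q = Ksp. With [Ca^2+] = 0.029 M:
1.5 x 10^-19 = (0.029)^3 × [AsO4^3-]^2
[AsO4^3-] = (1.5 x 10^-19 / 2.44 × 10^-5)^(1/2) = 7.8 x 10^-8 M

7.8e-8 M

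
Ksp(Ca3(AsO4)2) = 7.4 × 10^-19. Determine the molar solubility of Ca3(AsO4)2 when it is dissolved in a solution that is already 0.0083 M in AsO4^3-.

s ≈ 7.4 × 10^-6 M

Ca3(AsO4)2(s) <=> 3 Ca^2+ + 2 AsO4^3-
Ksp = [Ca^2+]^3[AsO4^3-]^2
If s mol/L dissolves here, [Ca^2+] = 3s, [AsO4^3-] = 0.0083 + 2s ≈ 0.0083 (since the AsO4^3- already present dominates).
Ksp ≈ (3s)^3 × (0.0083)^2
s = 7.4 × 10^-6 M
Check: 2s = 1.5 × 10^-5 ≪ 0.0083, so the approximation is valid.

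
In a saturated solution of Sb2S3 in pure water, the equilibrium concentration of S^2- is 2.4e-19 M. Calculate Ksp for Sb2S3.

Sb2S3(s) ⇌ 2 Sb^3+ + 3 S^2-
Stoichiometry gives [Sb^3+] = (2/3)[S^2-] = 1.60 × 10^-19 M.
Ksp = [Sb^3+]^2[S^2-]^3
Ksp = (1.60 x 10^-19)^2 × (2.4 x 10^-19)^3 = 3.5 x 10^-94

3.5 × 10^-94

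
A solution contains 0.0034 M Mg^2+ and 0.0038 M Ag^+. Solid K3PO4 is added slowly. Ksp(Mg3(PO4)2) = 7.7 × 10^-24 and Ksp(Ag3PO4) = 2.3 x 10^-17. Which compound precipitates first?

Each salt begins to precipitate when Q = Ksp, i.e. when [PO4^3-] reaches its threshold.
For Mg3(PO4)2: 7.7 × 10^-24 = (0.0034)^3 × [PO4^3-]^2  ⇒  [PO4^3-] = 1.4 × 10^-8 M.
For Ag3PO4: 2.3 x 10^-17 = (0.0038)^3 × [PO4^3-]  ⇒  [PO4^3-] = 4.2 × 10^-10 M.
The salt with the lower threshold [PO4^3-] precipitates first: Ag3PO4.

Ag3PO4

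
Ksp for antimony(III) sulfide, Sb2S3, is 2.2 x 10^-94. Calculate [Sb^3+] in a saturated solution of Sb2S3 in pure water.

1.5 x 10^-19 M

Sb2S3(s) ⇌ 2 Sb^3+ + 3 S^2-
Ksp = [Sb^3+]^2[S^2-]^3
Let s = molar solubility. Then [Sb^3+] = 2s and [S^2-] = 3s.
Ksp = (2s)^2(3s)^3 = 108s^5
s^5 = 2.2 x 10^-94 / 108, so s = 7.27 x 10^-20 M
[Sb^3+] = 2s = 1.5 x 10^-19 M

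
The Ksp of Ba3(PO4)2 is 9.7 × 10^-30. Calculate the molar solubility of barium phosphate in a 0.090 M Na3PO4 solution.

s ≈ 3.5 × 10^-10 M

Ba3(PO4)2(s) <=> 3 Ba^2+(aq) + 2 PO4^3-(aq)
Ksp = [Ba^2+]^3[PO4^3-]^2
Let s = moles of Ba3(PO4)2 that dissolve per litre. [Ba^2+] = 3s, [PO4^3-] = 0.090 + 2s ≈ 0.090 (since PO4^3- from Na3PO4 dominates).
Ksp ≈ (3s)^3 × (0.090)^2
s = 3.5 x 10^-10 M
Check: 2s = 7.1 × 10^-10 ≪ 0.090, so the approximation is valid.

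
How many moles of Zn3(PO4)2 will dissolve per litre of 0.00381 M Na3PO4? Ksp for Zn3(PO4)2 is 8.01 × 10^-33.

Zn3(PO4)2(s) <=> 3 Zn^2+(aq) + 2 PO4^3-(aq)
Ksp = [Zn^2+]^3[PO4^3-]^2
Let s = moles of Zn3(PO4)2 that dissolve per litre. [Zn^2+] = 3s, [PO4^3-] = 0.00381 + 2s ≈ 0.00381 (since PO4^3- from Na3PO4 dominates).
Ksp ≈ (3s)^3 × (0.00381)^2
s = 2.73 x 10^-10 M
Check: 2s = 5.5 × 10^-10 ≪ 0.00381, so the approximation is valid.

2.73e-10 M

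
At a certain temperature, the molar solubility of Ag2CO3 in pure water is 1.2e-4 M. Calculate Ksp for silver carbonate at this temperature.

Ag2CO3(s) <=> 2 Ag^+ + CO3^2-
With molar solubility s: [Ag^+] = 2s, [CO3^2-] = s.
Ksp = [Ag^+]^2[CO3^2-]
Substituting: Ksp = (2s)^2s = 4s^3
Ksp = 4 × (1.2 × 10^-4)^3 = 6.9 × 10^-12

6.9 x 10^-12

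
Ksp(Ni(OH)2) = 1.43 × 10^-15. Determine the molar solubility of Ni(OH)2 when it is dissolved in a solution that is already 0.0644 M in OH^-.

s = 3.45 × 10^-13 M

Ni(OH)2(s) ⇌ Ni^2+ + 2 OH^-
Ksp = [Ni^2+][OH^-]^2
If s mol/L dissolves here, [Ni^2+] = s, [OH^-] = 0.0644 + 2s ≈ 0.0644 (common-ion effect: OH^- is already 0.0644 M).
Ksp ≈ s × (0.0644)^2
s = 3.45 × 10^-13 M
Check: 2s = 6.9 × 10^-13 ≪ 0.0644, so the approximation is valid.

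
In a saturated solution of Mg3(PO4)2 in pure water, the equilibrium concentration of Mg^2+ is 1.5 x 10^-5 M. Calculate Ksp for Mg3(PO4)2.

Mg3(PO4)2(s) <=> 3 Mg^2+(aq) + 2 PO4^3-(aq)
Stoichiometry gives [PO4^3-] = (2/3)[Mg^2+] = 1.00 × 10^-5 M.
Ksp = [Mg^2+]^3[PO4^3-]^2
Ksp = (1.5 × 10^-5)^3 × (1.00 × 10^-5)^2 = 3.4 × 10^-25

Ksp ≈ 3.4e-25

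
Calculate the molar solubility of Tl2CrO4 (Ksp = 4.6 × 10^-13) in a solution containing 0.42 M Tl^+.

2.6 x 10^-12 M

Tl2CrO4(s) ⇌ 2 Tl^+ + CrO4^2-
Ksp = [Tl^+]^2[CrO4^2-]
Let s = moles of Tl2CrO4 that dissolve per litre. [Tl^+] = 0.42 + 2s ≈ 0.42, [CrO4^2-] = s (Ksp is small, so little additional dissolves).
Ksp ≈ (0.42)^2 × s
s = 2.6 × 10^-12 M
Check: 2s = 5.2 × 10^-12 ≪ 0.42, so the approximation is valid.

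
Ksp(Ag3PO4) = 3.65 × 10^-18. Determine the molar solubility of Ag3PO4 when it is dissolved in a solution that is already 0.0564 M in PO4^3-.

s = 1.34e-6 M

Ag3PO4(s) <=> 3 Ag^+ + PO4^3-
Ksp = [Ag^+]^3[PO4^3-]
Let s be the molar solubility in this solution. [Ag^+] = 3s, [PO4^3-] = 0.0564 + s ≈ 0.0564 (common-ion effect: PO4^3- is already 0.0564 M).
Ksp ≈ (3s)^3 × 0.0564
s = 1.34 x 10^-6 M
Check: s = 1.3 x 10^-6 ≪ 0.0564, so the approximation is valid.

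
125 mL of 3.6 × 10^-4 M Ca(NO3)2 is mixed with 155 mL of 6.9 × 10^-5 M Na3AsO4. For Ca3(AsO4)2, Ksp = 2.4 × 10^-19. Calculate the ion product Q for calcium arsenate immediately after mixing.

Total volume = 125 + 155 = 280 mL.
[Ca^2+] = 3.6 x 10^-4 × (125/280) = 1.61 × 10^-4 M
[AsO4^3-] = 6.9 × 10^-5 × (155/280) = 3.82 × 10^-5 M
Ca3(AsO4)2(s) <=> 3 Ca^2+ + 2 AsO4^3-, so Q = [Ca^2+]^3[AsO4^3-]^2
Q = (1.61 x 10^-4)^3(3.82 x 10^-5)^2 = 6.1 × 10^-21
Q < Ksp, so no precipitate of Ca3(AsO4)2 forms.

6.1 × 10^-21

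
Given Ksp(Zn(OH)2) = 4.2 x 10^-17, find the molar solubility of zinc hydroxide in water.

Zn(OH)2(s) ⇌ Zn^2+(aq) + 2 OH^-(aq)
Ksp = [Zn^2+][OH^-]^2
With molar solubility s: [Zn^2+] = s, [OH^-] = 2s.
So Ksp = s × (2s)^2 = 4s^3
Solving, s = (4.2 x 10^-17/4)^(1/3) = 2.2 × 10^-6 M

s = 2.2e-6 M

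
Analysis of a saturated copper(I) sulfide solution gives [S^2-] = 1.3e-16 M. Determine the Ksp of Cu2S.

Cu2S(s) <=> 2 Cu^+(aq) + S^2-(aq)
Stoichiometry gives [Cu^+] = (2/1)[S^2-] = 2.60 x 10^-16 M.
Ksp = [Cu^+]^2[S^2-]
Ksp = (2.60 × 10^-16)^2 × 1.3 x 10^-16 = 8.8 × 10^-48

Ksp = 8.8 × 10^-48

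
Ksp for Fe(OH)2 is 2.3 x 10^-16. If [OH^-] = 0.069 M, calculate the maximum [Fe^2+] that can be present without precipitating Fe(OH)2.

[Fe^2+] ≈ 4.8 × 10^-14 M

Fe(OH)2(s) ⇌ Fe^2+(aq) + 2 OH^-(aq)
Ksp = [Fe^2+][OH^-]^2
Precipitation begins when Q = Ksp. With [OH^-] = 0.069 M:
2.3 x 10^-16 = (0.069)^2 × [Fe^2+]
[Fe^2+] = (2.3 x 10^-16 / 4.76 x 10^-3) = 4.8 × 10^-14 M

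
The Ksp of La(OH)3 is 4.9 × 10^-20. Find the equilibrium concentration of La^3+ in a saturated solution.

La(OH)3(s) <=> La^3+ + 3 OH^-
Ksp = [La^3+][OH^-]^3
If s mol/L of La(OH)3 dissolves, [La^3+] = s and [OH^-] = 3s.
Ksp = s(3s)^3 = 27s^4
s^4 = 4.9 × 10^-20 / 27, so s = 6.53 × 10^-6 M
[La^3+] = s = 6.5 × 10^-6 M

[La^3+] ≈ 6.5 x 10^-6 M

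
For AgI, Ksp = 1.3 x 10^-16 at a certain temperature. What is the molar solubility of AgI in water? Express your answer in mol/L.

AgI(s) ⇌ Ag^+(aq) + I^-(aq)
Ksp = [Ag^+][I^-]
For each mole of AgI that dissolves: [Ag^+] = s, [I^-] = s.
Ksp = s^2
s = (1.3 x 10^-16)^(1/2) = 1.1 × 10^-8 M

s = 1.1 x 10^-8 M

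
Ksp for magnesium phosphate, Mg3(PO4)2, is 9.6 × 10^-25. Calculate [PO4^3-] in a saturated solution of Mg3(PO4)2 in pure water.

Mg3(PO4)2(s) ⇌ 3 Mg^2+ + 2 PO4^3-
Ksp = [Mg^2+]^3[PO4^3-]^2
If s mol/L of Mg3(PO4)2 dissolves, [Mg^2+] = 3s and [PO4^3-] = 2s.
Substituting: Ksp = (3s)^3(2s)^2 = 108s^5
s = (9.6 × 10^-25 / 108)^(1/5) = 6.16 × 10^-6 M
[PO4^3-] = 2s = 1.2 × 10^-5 M

1.2 × 10^-5 M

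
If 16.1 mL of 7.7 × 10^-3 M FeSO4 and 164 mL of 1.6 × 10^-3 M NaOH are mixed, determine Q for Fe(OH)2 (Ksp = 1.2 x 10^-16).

1.5 × 10^-9

Total volume = 16.1 + 164 = 180.1 mL.
[Fe^2+] = 7.7 x 10^-3 × (16.1/180.1) = 6.88 × 10^-4 M
[OH^-] = 1.6 × 10^-3 × (164/180.1) = 1.46 × 10^-3 M
Fe(OH)2(s) ⇌ Fe^2+ + 2 OH^-, so Q = [Fe^2+][OH^-]^2
Q = (6.88 × 10^-4)(1.46 × 10^-3)^2 = 1.5 × 10^-9
Q > Ksp, so Fe(OH)2 will precipitate.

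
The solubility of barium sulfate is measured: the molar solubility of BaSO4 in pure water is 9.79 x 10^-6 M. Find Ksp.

BaSO4(s) ⇌ Ba^2+ + SO4^2-
With molar solubility s: [Ba^2+] = s, [SO4^2-] = s.
Ksp = [Ba^2+][SO4^2-]
Ksp = s^2
Ksp = (9.79 × 10^-6)^2 = 9.58 × 10^-11

Ksp = 9.58e-11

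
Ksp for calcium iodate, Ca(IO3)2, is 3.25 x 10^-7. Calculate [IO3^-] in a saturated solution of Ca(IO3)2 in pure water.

Ca(IO3)2(s) ⇌ Ca^2+ + 2 IO3^-
Ksp = [Ca^2+][IO3^-]^2
With molar solubility s: [Ca^2+] = s, [IO3^-] = 2s.
Substituting: Ksp = s(2s)^2 = 4s^3
s^3 = 3.25 x 10^-7 / 4, so s = 4.331 × 10^-3 M
[IO3^-] = 2s = 8.66 × 10^-3 M

8.66 x 10^-3 M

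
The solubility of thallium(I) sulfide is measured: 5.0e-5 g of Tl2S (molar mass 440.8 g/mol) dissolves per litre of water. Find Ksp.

Ksp = 5.8 × 10^-21

Molar solubility s = (5.0 x 10^-5 g/L) / (440.8 g/mol) = 1.13 x 10^-7 M.
Tl2S(s) <=> 2 Tl^+(aq) + S^2-(aq)
If s mol/L of Tl2S dissolves, [Tl^+] = 2s and [S^2-] = s.
Ksp = [Tl^+]^2[S^2-]
So Ksp = (2s)^2 × s = 4s^3
Ksp = 4 × (1.13 x 10^-7)^3 = 5.8 × 10^-21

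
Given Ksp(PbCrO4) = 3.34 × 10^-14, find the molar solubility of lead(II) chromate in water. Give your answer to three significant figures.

s = 1.83 x 10^-7 M

PbCrO4(s) ⇌ Pb^2+ + CrO4^2-
Ksp = [Pb^2+][CrO4^2-]
If s mol/L of PbCrO4 dissolves, [Pb^2+] = s and [CrO4^2-] = s.
Ksp = (s)(s) = s^2
s = (3.34 × 10^-14)^(1/2) = 1.83 × 10^-7 M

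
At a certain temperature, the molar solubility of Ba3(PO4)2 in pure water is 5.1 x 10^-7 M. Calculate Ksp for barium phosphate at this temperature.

Ksp ≈ 3.7 × 10^-30

Ba3(PO4)2(s) ⇌ 3 Ba^2+ + 2 PO4^3-
Let s = molar solubility. Then [Ba^2+] = 3s and [PO4^3-] = 2s.
Ksp = [Ba^2+]^3[PO4^3-]^2
Substituting: Ksp = (3s)^3(2s)^2 = 108s^5
Ksp = 108 × (5.1 x 10^-7)^5 = 3.7 x 10^-30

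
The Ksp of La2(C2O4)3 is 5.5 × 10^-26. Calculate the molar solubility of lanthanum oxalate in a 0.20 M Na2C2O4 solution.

1.3 × 10^-12 M

La2(C2O4)3(s) ⇌ 2 La^3+ + 3 C2O4^2-
Ksp = [La^3+]^2[C2O4^2-]^3
Let s be the molar solubility in this solution. [La^3+] = 2s, [C2O4^2-] = 0.20 + 3s ≈ 0.20 (Ksp is small, so little additional dissolves).
Ksp ≈ (2s)^2 × (0.20)^3
s = 1.3 × 10^-12 M
Check: 3s = 3.9 x 10^-12 ≪ 0.20, so the approximation is valid.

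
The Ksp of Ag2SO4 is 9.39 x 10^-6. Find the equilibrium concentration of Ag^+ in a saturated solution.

Ag2SO4(s) <=> 2 Ag^+(aq) + SO4^2-(aq)
Ksp = [Ag^+]^2[SO4^2-]
With molar solubility s: [Ag^+] = 2s, [SO4^2-] = s.
So Ksp = (2s)^2 × s = 4s^3
s = (9.39 x 10^-6 / 4)^(1/3) = 1.329 x 10^-2 M
[Ag^+] = 2s = 2.66 x 10^-2 M

[Ag^+] = 0.0266 M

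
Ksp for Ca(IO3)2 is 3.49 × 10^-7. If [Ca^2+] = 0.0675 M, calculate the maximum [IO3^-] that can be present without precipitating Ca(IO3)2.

[IO3^-] = 2.27 x 10^-3 M

Ca(IO3)2(s) ⇌ Ca^2+(aq) + 2 IO3^-(aq)
Ksp = [Ca^2+][IO3^-]^2
Precipitation begins when Q = Ksp. With [Ca^2+] = 0.0675 M:
3.49 × 10^-7 = (0.0675) × [IO3^-]^2
[IO3^-] = (3.49 × 10^-7 / 6.75 × 10^-2)^(1/2) = 2.27 × 10^-3 M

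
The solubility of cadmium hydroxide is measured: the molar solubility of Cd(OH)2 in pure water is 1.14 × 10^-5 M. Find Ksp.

Cd(OH)2(s) ⇌ Cd^2+ + 2 OH^-
Let s = molar solubility. Then [Cd^2+] = s and [OH^-] = 2s.
Ksp = [Cd^2+][OH^-]^2
Substituting: Ksp = s(2s)^2 = 4s^3
With s = 1.14 × 10^-5: Ksp = 5.93 × 10^-15

Ksp ≈ 5.93e-15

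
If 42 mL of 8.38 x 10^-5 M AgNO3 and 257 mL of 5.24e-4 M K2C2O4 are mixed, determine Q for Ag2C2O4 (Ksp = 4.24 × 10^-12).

Total volume = 42 + 257 = 299 mL.
[Ag^+] = 8.38 × 10^-5 × (42/299) = 1.177 × 10^-5 M
[C2O4^2-] = 5.24 × 10^-4 × (257/299) = 4.504 × 10^-4 M
Ag2C2O4(s) ⇌ 2 Ag^+ + C2O4^2-, so Q = [Ag^+]^2[C2O4^2-]
Q = (1.177 × 10^-5)^2(4.504 x 10^-4) = 6.24 × 10^-14
Q < Ksp, so no precipitate of Ag2C2O4 forms.

Q = 6.24 × 10^-14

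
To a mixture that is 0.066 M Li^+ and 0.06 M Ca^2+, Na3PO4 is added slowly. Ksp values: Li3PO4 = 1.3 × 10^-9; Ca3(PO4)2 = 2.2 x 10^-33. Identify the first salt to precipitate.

Precipitation of each salt starts when its ion product equals its Ksp.
For Li3PO4: 1.3 × 10^-9 = (0.066)^3 × [PO4^3-]  ⇒  [PO4^3-] = 4.5 × 10^-6 M.
For Ca3(PO4)2: 2.2 x 10^-33 = (0.06)^3 × [PO4^3-]^2  ⇒  [PO4^3-] = 3.2 x 10^-15 M.
The salt with the lower threshold [PO4^3-] precipitates first: Ca3(PO4)2.

Ca3(PO4)2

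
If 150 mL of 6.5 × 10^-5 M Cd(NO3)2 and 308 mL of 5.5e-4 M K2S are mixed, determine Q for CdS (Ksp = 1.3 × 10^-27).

Total volume = 150 + 308 = 458 mL.
[Cd^2+] = 6.5 x 10^-5 × (150/458) = 2.13 × 10^-5 M
[S^2-] = 5.5 × 10^-4 × (308/458) = 3.70 x 10^-4 M
CdS(s) ⇌ Cd^2+ + S^2-, so Q = [Cd^2+][S^2-]
Q = (2.13 × 10^-5)(3.70 × 10^-4) = 7.9 × 10^-9
Q > Ksp, so CdS will precipitate.

Q ≈ 7.9 × 10^-9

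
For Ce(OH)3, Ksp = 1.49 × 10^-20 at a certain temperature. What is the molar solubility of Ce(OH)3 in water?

s = 4.85 × 10^-6 M

Ce(OH)3(s) ⇌ Ce^3+(aq) + 3 OH^-(aq)
Ksp = [Ce^3+][OH^-]^3
Let s = molar solubility. Then [Ce^3+] = s and [OH^-] = 3s.
Substituting: Ksp = s(3s)^3 = 27s^4
s = (1.49 × 10^-20 / 27)^(1/4) = 4.85 × 10^-6 M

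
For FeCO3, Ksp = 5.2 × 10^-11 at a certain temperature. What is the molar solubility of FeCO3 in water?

s ≈ 7.2 x 10^-6 M

FeCO3(s) <=> Fe^2+ + CO3^2-
Ksp = [Fe^2+][CO3^2-]
For each mole of FeCO3 that dissolves: [Fe^2+] = s, [CO3^2-] = s.
Ksp = (s)(s) = s^2
s = (5.2 × 10^-11)^(1/2) = 7.2 × 10^-6 M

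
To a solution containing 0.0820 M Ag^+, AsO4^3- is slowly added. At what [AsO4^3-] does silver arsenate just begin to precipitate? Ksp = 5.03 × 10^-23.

[AsO4^3-] ≈ 9.12e-20 M

Ag3AsO4(s) <=> 3 Ag^+ + AsO4^3-
Ksp = [Ag^+]^3[AsO4^3-]
Precipitation begins when Q = Ksp. With [Ag^+] = 0.0820 M:
5.03 × 10^-23 = (0.0820)^3 × [AsO4^3-]
[AsO4^3-] = (5.03 × 10^-23 / 5.514 x 10^-4) = 9.12 × 10^-20 M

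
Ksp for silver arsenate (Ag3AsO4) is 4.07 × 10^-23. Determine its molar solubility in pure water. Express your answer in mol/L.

Ag3AsO4(s) <=> 3 Ag^+(aq) + AsO4^3-(aq)
Ksp = [Ag^+]^3[AsO4^3-]
With molar solubility s: [Ag^+] = 3s, [AsO4^3-] = s.
Substituting: Ksp = (3s)^3s = 27s^4
s = (4.07 × 10^-23 / 27)^(1/4) = 1.11 × 10^-6 M

s ≈ 1.11 x 10^-6 M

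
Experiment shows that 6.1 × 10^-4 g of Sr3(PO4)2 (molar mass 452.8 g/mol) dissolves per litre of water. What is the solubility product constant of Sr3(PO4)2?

Ksp ≈ 4.8 x 10^-28

Molar solubility s = (6.1 × 10^-4 g/L) / (452.8 g/mol) = 1.35 × 10^-6 M.
Sr3(PO4)2(s) ⇌ 3 Sr^2+ + 2 PO4^3-
If s mol/L of Sr3(PO4)2 dissolves, [Sr^2+] = 3s and [PO4^3-] = 2s.
Ksp = [Sr^2+]^3[PO4^3-]^2
Ksp = (3s)^3(2s)^2 = 108s^5
Ksp = 108 × (1.35 × 10^-6)^5 = 4.8 × 10^-28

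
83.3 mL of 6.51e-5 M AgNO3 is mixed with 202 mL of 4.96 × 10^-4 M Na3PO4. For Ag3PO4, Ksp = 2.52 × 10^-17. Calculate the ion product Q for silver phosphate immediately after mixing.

Total volume = 83.3 + 202 = 285.3 mL.
[Ag^+] = 6.51 × 10^-5 × (83.3/285.3) = 1.901 × 10^-5 M
[PO4^3-] = 4.96 × 10^-4 × (202/285.3) = 3.512 × 10^-4 M
Ag3PO4(s) ⇌ 3 Ag^+(aq) + PO4^3-(aq), so Q = [Ag^+]^3[PO4^3-]
Q = (1.901 × 10^-5)^3(3.512 × 10^-4) = 2.41 × 10^-18
Q < Ksp, so no precipitate of Ag3PO4 forms.

2.41e-18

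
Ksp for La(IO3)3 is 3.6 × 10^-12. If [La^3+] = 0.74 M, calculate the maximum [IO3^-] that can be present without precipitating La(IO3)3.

La(IO3)3(s) ⇌ La^3+(aq) + 3 IO3^-(aq)
Ksp = [La^3+][IO3^-]^3
Precipitation begins when Q = Ksp. With [La^3+] = 0.74 M:
3.6 × 10^-12 = (0.74) × [IO3^-]^3
[IO3^-] = (3.6 × 10^-12 / 7.4 × 10^-1)^(1/3) = 1.7 × 10^-4 M

[IO3^-] = 1.7 × 10^-4 M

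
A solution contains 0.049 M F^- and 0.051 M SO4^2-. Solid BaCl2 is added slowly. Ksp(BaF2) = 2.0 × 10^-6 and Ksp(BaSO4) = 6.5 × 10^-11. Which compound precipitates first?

Each salt begins to precipitate when Q = Ksp, i.e. when [Ba^2+] reaches its threshold.
For BaF2: 2.0 × 10^-6 = (0.049)^2 × [Ba^2+]  ⇒  [Ba^2+] = 8.3 × 10^-4 M.
For BaSO4: 6.5 × 10^-11 = 0.051 × [Ba^2+]  ⇒  [Ba^2+] = 1.3 × 10^-9 M.
The salt with the lower threshold [Ba^2+] precipitates first: BaSO4.

BaSO4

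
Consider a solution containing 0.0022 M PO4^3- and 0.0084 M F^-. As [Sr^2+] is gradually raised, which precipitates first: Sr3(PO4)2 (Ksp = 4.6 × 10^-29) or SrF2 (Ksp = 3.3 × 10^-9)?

Sr3(PO4)2

Each salt begins to precipitate when Q = Ksp, i.e. when [Sr^2+] reaches its threshold.
For Sr3(PO4)2: 4.6 × 10^-29 = (0.0022)^2 × [Sr^2+]^3  ⇒  [Sr^2+] = 2.1 × 10^-8 M.
For SrF2: 3.3 × 10^-9 = (0.0084)^2 × [Sr^2+]  ⇒  [Sr^2+] = 4.7 × 10^-5 M.
The salt with the lower threshold [Sr^2+] precipitates first: Sr3(PO4)2.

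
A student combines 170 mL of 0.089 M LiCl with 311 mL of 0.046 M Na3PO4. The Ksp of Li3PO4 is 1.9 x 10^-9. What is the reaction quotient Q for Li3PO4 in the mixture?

Q ≈ 9.3 × 10^-7

Total volume = 170 + 311 = 481 mL.
[Li^+] = 8.9 × 10^-2 × (170/481) = 3.15 × 10^-2 M
[PO4^3-] = 4.6 x 10^-2 × (311/481) = 2.97 × 10^-2 M
Li3PO4(s) ⇌ 3 Li^+ + PO4^3-, so Q = [Li^+]^3[PO4^3-]
Q = (3.15 x 10^-2)^3(2.97 x 10^-2) = 9.3 x 10^-7
Q > Ksp, so Li3PO4 will precipitate.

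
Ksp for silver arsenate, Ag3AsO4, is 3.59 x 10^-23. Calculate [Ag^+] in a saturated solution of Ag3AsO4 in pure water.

Ag3AsO4(s) ⇌ 3 Ag^+ + AsO4^3-
Ksp = [Ag^+]^3[AsO4^3-]
If s mol/L of Ag3AsO4 dissolves, [Ag^+] = 3s and [AsO4^3-] = s.
So Ksp = (3s)^3 × s = 27s^4
s = (3.59 x 10^-23 / 27)^(1/4) = 1.074 × 10^-6 M
[Ag^+] = 3s = 3.22 x 10^-6 M

[Ag^+] = 3.22 x 10^-6 M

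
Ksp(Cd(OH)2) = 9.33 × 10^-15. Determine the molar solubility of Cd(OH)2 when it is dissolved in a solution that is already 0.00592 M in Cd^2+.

s = 6.28 × 10^-7 M

Cd(OH)2(s) <=> Cd^2+ + 2 OH^-
Ksp = [Cd^2+][OH^-]^2
If s mol/L dissolves here, [Cd^2+] = 0.00592 + s ≈ 0.00592, [OH^-] = 2s (Ksp is small, so little additional dissolves).
Ksp ≈ 0.00592 × (2s)^2
s = 6.28 x 10^-7 M
Check: s = 6.3 × 10^-7 ≪ 0.00592, so the approximation is valid.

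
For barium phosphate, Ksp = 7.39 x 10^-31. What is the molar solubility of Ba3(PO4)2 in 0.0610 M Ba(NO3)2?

Ba3(PO4)2(s) ⇌ 3 Ba^2+(aq) + 2 PO4^3-(aq)
Ksp = [Ba^2+]^3[PO4^3-]^2
Let s be the molar solubility in this solution. [Ba^2+] = 0.0610 + 3s ≈ 0.0610, [PO4^3-] = 2s (since Ba^2+ from Ba(NO3)2 dominates).
Ksp ≈ (0.0610)^3 × (2s)^2
s = 2.85 × 10^-14 M
Check: 3s = 8.6 x 10^-14 ≪ 0.0610, so the approximation is valid.

s ≈ 2.85e-14 M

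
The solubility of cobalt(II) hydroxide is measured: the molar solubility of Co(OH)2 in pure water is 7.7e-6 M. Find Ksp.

Co(OH)2(s) ⇌ Co^2+(aq) + 2 OH^-(aq)
Let s = molar solubility. Then [Co^2+] = s and [OH^-] = 2s.
Ksp = [Co^2+][OH^-]^2
Ksp = s(2s)^2 = 4s^3
With s = 7.7 × 10^-6: Ksp = 1.8 x 10^-15

1.8 × 10^-15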